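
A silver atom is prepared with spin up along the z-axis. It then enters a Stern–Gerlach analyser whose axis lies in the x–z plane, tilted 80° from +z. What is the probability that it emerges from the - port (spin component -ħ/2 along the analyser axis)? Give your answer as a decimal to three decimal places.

0.413

For spin-½, the probability of finding spin-up along an axis at angle θ to the initial spin direction is cos²(θ/2); spin-down is sin²(θ/2).
θ = 80°, so P = sin²(40°) ≈ 0.413.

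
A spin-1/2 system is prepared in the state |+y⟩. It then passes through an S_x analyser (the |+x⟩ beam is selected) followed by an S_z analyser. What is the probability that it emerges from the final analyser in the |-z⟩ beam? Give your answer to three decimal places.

First analyser (S_x): from |+y⟩, P(|+x⟩) = 1/2.
After stage 1 the state is |+x⟩; P(|-z⟩) = |⟨-z|+x⟩|² = 1/2.
Joint probability = 1/2 × 1/2 = 0.250.

0.250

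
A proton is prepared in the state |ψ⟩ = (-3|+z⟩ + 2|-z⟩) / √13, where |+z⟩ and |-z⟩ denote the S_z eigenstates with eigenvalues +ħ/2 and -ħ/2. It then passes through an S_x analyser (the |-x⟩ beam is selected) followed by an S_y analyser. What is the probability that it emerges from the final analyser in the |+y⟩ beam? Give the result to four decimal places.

First analyser (S_x): P(|-x⟩) = |⟨-x|ψ⟩|² = 25/26.
After stage 1 the state is |-x⟩; P(|+y⟩) = |⟨+y|-x⟩|² = 1/2.
Joint probability = 25/26 × 1/2 = 0.4808.

0.4808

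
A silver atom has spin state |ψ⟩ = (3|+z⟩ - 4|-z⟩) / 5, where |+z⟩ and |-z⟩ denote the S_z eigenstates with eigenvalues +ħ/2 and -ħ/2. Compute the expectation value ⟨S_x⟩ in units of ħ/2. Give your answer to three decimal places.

⟨σ_x⟩ = 2 Re(a* b)/(|a|²+|b|²) with a = 3, b = -4.
a* b = -12, so ⟨σ_x⟩ = -24/25.
⟨S_x⟩ = (ħ/2)·⟨σ_x⟩.

-0.960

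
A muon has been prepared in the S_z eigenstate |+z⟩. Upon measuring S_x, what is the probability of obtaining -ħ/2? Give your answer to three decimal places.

In the S_z basis, |+z⟩ = |↑⟩ and |-x⟩ = (|↑⟩ - |↓⟩)/√2.
|⟨-x|+z⟩|² = 1/2.

0.500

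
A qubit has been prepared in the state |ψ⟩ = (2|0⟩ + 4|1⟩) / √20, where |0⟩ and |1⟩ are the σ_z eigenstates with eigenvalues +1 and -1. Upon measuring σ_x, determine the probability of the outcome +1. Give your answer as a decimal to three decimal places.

|+x⟩ = (|0⟩ + |1⟩)/√2, so ⟨+x|ψ⟩ = (6) / (√2·√20).
P = |6|² / 40 = 36/40.

0.900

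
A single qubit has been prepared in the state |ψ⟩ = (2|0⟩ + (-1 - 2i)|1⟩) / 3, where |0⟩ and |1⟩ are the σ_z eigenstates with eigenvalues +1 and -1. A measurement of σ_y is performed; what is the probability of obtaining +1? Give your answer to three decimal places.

0.056

|+y⟩ = (|0⟩ + i|1⟩)/√2, so ⟨+y|ψ⟩ = (i) / (√2·3).
P = |i|² / 18 = 1/18.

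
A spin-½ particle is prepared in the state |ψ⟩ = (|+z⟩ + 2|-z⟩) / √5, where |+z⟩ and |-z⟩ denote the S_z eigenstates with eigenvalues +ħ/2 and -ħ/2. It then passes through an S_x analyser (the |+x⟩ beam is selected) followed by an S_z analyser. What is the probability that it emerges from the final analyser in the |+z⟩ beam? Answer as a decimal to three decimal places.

0.450

First analyser (S_x): P(|+x⟩) = |⟨+x|ψ⟩|² = 9/10.
After stage 1 the state is |+x⟩; P(|+z⟩) = |⟨+z|+x⟩|² = 1/2.
Joint probability = 9/10 × 1/2 = 0.450.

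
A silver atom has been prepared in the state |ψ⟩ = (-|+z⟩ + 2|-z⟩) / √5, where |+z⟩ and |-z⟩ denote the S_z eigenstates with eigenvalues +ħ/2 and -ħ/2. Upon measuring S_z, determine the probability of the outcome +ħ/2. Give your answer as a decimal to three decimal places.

The +ħ/2 outcome corresponds to |+z⟩. Its amplitude in |ψ⟩ is -1/√5.
P = |-1|² / 5 = 1/5.

0.200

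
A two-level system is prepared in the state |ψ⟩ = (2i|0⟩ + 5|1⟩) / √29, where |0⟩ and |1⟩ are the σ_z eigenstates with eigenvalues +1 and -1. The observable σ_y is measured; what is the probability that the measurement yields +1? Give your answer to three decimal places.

0.155

|+y⟩ = (|0⟩ + i|1⟩)/√2, so ⟨+y|ψ⟩ = (-3i) / (√2·√29).
P = |-3i|² / 58 = 9/58.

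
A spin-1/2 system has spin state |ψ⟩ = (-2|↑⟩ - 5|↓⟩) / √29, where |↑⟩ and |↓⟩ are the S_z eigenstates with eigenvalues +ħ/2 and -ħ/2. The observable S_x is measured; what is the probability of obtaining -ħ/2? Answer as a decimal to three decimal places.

0.155

|-x⟩ = (|↑⟩ - |↓⟩)/√2, so ⟨-x|ψ⟩ = (3) / (√2·√29).
P = |3|² / 58 = 9/58.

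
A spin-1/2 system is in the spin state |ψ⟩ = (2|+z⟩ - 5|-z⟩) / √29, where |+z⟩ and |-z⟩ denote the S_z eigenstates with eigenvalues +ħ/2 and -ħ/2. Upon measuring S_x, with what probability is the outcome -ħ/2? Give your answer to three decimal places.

0.845

|-x⟩ = (|+z⟩ - |-z⟩)/√2, so ⟨-x|ψ⟩ = (7) / (√2·√29).
P = |7|² / 58 = 49/58.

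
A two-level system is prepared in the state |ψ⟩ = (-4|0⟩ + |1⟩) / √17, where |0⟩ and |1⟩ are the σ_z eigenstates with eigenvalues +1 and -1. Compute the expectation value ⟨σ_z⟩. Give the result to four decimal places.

0.8824

⟨σ_z⟩ = |a|² - |b|² divided by |a|²+|b|², with a, b the |0⟩, |1⟩ amplitudes.
= (16 - 1)/17 = 15/17.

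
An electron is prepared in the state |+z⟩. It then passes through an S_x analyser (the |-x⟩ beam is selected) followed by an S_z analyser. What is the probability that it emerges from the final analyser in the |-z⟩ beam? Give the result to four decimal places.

First analyser (S_x): from |+z⟩, P(|-x⟩) = 1/2.
After stage 1 the state is |-x⟩; P(|-z⟩) = |⟨-z|-x⟩|² = 1/2.
Joint probability = 1/2 × 1/2 = 0.2500.

0.2500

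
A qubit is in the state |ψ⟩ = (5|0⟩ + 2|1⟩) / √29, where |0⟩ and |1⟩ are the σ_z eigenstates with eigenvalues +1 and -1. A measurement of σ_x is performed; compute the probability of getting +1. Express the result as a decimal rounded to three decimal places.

|+x⟩ = (|0⟩ + |1⟩)/√2, so ⟨+x|ψ⟩ = (7) / (√2·√29).
P = |7|² / 58 = 49/58.

0.845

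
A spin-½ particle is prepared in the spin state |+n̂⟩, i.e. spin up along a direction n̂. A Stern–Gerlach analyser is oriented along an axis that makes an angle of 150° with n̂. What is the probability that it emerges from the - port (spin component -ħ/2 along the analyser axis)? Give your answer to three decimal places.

0.933

For spin-½, the probability of finding spin-up along an axis at angle θ to the initial spin direction is cos²(θ/2); spin-down is sin²(θ/2).
θ = 150°, so P = sin²(75°) ≈ 0.933.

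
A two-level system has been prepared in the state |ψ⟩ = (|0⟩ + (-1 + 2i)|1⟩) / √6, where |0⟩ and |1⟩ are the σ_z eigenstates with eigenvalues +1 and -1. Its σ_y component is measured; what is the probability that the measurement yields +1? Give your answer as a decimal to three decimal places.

0.833

|+y⟩ = (|0⟩ + i|1⟩)/√2, so ⟨+y|ψ⟩ = (3 + i) / (√2·√6).
P = |3 + i|² / 12 = 10/12.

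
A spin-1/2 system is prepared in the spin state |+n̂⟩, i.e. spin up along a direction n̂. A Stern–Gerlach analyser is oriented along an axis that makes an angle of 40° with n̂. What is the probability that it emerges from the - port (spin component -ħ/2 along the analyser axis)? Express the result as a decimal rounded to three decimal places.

0.117

For spin-½, the probability of finding spin-up along an axis at angle θ to the initial spin direction is cos²(θ/2); spin-down is sin²(θ/2).
θ = 40°, so P = sin²(20°) ≈ 0.117.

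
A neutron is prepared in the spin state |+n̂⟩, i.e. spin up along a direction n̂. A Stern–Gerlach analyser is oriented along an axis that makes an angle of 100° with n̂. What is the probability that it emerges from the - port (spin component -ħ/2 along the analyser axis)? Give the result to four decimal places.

For spin-½, the probability of finding spin-up along an axis at angle θ to the initial spin direction is cos²(θ/2); spin-down is sin²(θ/2).
θ = 100°, so P = sin²(50°) ≈ 0.5868.

0.5868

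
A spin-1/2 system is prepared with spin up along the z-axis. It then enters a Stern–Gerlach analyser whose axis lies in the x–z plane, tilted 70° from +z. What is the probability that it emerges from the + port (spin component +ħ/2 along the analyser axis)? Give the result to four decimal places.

For spin-½, the probability of finding spin-up along an axis at angle θ to the initial spin direction is cos²(θ/2); spin-down is sin²(θ/2).
θ = 70°, so P = cos²(35°) ≈ 0.6710.

0.6710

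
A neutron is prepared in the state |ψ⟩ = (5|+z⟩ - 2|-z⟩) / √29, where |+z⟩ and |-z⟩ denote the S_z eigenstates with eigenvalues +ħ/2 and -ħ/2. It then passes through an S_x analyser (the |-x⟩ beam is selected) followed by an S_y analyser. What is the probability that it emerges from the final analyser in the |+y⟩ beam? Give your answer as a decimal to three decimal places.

First analyser (S_x): P(|-x⟩) = |⟨-x|ψ⟩|² = 49/58.
After stage 1 the state is |-x⟩; P(|+y⟩) = |⟨+y|-x⟩|² = 1/2.
Joint probability = 49/58 × 1/2 = 0.422.

0.422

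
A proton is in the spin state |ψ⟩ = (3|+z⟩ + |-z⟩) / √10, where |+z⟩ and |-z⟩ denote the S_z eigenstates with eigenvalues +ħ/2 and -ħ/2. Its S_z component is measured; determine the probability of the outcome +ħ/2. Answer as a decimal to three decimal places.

The +ħ/2 outcome corresponds to |+z⟩. Its amplitude in |ψ⟩ is 3/√10.
P = |3|² / 10 = 9/10.

0.900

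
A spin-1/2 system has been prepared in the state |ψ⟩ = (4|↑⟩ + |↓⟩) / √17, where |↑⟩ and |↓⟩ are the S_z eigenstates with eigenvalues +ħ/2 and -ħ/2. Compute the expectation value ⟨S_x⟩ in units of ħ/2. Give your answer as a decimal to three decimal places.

0.471

⟨σ_x⟩ = 2 Re(a* b)/(|a|²+|b|²) with a = 4, b = 1.
a* b = 4, so ⟨σ_x⟩ = 8/17.
⟨S_x⟩ = (ħ/2)·⟨σ_x⟩.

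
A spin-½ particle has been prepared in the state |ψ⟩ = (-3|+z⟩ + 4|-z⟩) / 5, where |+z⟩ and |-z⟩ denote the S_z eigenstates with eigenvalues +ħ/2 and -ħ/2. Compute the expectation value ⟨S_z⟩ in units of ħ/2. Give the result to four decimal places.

-0.2800

⟨σ_z⟩ = |a|² - |b|² divided by |a|²+|b|², with a, b the |+z⟩, |-z⟩ amplitudes.
= (9 - 16)/25 = -7/25.
⟨S_z⟩ = (ħ/2)·⟨σ_z⟩.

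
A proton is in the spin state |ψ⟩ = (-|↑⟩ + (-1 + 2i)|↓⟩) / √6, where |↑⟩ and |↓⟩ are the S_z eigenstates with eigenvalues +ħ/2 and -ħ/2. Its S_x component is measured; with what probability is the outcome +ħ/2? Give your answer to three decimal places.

|+x⟩ = (|↑⟩ + |↓⟩)/√2, so ⟨+x|ψ⟩ = (-2 + 2i) / (√2·√6).
P = |-2 + 2i|² / 12 = 8/12.

0.667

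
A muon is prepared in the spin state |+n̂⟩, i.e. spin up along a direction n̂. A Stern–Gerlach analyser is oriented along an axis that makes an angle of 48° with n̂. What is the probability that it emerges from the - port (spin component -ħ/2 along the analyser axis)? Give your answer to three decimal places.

0.165

For spin-½, the probability of finding spin-up along an axis at angle θ to the initial spin direction is cos²(θ/2); spin-down is sin²(θ/2).
θ = 48°, so P = sin²(24°) ≈ 0.165.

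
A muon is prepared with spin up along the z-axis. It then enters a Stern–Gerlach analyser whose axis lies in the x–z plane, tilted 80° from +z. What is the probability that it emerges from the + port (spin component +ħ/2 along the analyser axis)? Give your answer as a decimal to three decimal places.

For spin-½, the probability of finding spin-up along an axis at angle θ to the initial spin direction is cos²(θ/2); spin-down is sin²(θ/2).
θ = 80°, so P = cos²(40°) ≈ 0.587.

0.587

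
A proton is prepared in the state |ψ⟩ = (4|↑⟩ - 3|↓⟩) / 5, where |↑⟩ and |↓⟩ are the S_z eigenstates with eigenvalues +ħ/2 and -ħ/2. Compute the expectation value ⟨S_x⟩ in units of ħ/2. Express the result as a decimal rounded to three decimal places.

⟨σ_x⟩ = 2 Re(a* b)/(|a|²+|b|²) with a = 4, b = -3.
a* b = -12, so ⟨σ_x⟩ = -24/25.
⟨S_x⟩ = (ħ/2)·⟨σ_x⟩.

-0.960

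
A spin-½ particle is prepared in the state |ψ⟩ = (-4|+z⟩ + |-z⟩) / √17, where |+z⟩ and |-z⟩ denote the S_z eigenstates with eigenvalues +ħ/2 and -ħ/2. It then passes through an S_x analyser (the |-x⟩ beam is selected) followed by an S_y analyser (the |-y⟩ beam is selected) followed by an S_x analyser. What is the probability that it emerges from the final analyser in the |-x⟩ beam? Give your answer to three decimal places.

First analyser (S_x): P(|-x⟩) = |⟨-x|ψ⟩|² = 25/34.
After stage 1 the state is |-x⟩; P(|-y⟩) = |⟨-y|-x⟩|² = 1/2.
After stage 2 the state is |-y⟩; P(|-x⟩) = |⟨-x|-y⟩|² = 1/2.
Joint probability = 25/34 × 1/2 × 1/2 = 0.184.

0.184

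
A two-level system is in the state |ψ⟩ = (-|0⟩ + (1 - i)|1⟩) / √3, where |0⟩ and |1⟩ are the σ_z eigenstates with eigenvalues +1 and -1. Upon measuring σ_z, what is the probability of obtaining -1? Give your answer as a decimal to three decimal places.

The -1 outcome corresponds to |1⟩. Its amplitude in |ψ⟩ is (1 - i)/√3.
P = |1 - i|² / 3 = 2/3.

0.667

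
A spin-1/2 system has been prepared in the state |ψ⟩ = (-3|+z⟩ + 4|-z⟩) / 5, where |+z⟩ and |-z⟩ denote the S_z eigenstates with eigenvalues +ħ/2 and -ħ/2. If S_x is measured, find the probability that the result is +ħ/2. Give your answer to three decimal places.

0.020

|+x⟩ = (|+z⟩ + |-z⟩)/√2, so ⟨+x|ψ⟩ = (1) / (√2·5).
P = |1|² / 50 = 1/50.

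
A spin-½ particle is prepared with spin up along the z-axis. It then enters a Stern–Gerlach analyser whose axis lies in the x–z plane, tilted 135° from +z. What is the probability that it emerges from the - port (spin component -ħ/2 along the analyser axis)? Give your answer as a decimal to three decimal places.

0.854

For spin-½, the probability of finding spin-up along an axis at angle θ to the initial spin direction is cos²(θ/2); spin-down is sin²(θ/2).
θ = 135°, so P = sin²(67.5°) ≈ 0.854.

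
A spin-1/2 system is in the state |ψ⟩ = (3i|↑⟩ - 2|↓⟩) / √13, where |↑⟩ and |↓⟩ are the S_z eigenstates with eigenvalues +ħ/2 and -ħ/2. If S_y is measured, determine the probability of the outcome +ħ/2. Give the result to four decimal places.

0.9615

|+y⟩ = (|↑⟩ + i|↓⟩)/√2, so ⟨+y|ψ⟩ = (5i) / (√2·√13).
P = |5i|² / 26 = 25/26.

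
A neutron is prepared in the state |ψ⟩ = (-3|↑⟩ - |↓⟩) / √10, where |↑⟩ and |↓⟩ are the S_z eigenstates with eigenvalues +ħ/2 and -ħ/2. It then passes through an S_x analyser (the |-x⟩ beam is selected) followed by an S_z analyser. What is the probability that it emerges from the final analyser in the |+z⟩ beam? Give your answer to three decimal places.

First analyser (S_x): P(|-x⟩) = |⟨-x|ψ⟩|² = 4/20.
After stage 1 the state is |-x⟩; P(|+z⟩) = |⟨+z|-x⟩|² = 1/2.
Joint probability = 4/20 × 1/2 = 0.100.

0.100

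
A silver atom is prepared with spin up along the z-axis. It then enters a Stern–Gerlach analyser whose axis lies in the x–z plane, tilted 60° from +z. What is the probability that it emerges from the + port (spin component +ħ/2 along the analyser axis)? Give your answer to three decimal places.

For spin-½, the probability of finding spin-up along an axis at angle θ to the initial spin direction is cos²(θ/2); spin-down is sin²(θ/2).
θ = 60°, so P = cos²(30°) ≈ 0.750.

0.750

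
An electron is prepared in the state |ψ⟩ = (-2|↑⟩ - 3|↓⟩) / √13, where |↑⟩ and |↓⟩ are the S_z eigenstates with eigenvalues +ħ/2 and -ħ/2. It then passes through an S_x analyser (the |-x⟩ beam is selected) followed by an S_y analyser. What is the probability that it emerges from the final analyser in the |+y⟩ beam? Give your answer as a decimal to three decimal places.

First analyser (S_x): P(|-x⟩) = |⟨-x|ψ⟩|² = 1/26.
After stage 1 the state is |-x⟩; P(|+y⟩) = |⟨+y|-x⟩|² = 1/2.
Joint probability = 1/26 × 1/2 = 0.019.

0.019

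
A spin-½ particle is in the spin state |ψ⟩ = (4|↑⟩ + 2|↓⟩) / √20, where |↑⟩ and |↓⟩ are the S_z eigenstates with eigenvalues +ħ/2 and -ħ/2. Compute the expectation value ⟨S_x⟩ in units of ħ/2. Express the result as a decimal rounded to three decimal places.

⟨σ_x⟩ = 2 Re(a* b)/(|a|²+|b|²) with a = 4, b = 2.
a* b = 8, so ⟨σ_x⟩ = 16/20.
⟨S_x⟩ = (ħ/2)·⟨σ_x⟩.

0.800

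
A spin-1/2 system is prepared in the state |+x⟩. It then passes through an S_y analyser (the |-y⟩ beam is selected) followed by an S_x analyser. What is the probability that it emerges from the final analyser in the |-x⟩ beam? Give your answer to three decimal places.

0.250

First analyser (S_y): from |+x⟩, P(|-y⟩) = 1/2.
After stage 1 the state is |-y⟩; P(|-x⟩) = |⟨-x|-y⟩|² = 1/2.
Joint probability = 1/2 × 1/2 = 0.250.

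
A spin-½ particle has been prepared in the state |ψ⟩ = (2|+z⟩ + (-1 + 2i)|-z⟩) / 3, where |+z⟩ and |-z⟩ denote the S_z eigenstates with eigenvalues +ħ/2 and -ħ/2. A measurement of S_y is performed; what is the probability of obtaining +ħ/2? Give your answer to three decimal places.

|+y⟩ = (|+z⟩ + i|-z⟩)/√2, so ⟨+y|ψ⟩ = (4 + i) / (√2·3).
P = |4 + i|² / 18 = 17/18.

0.944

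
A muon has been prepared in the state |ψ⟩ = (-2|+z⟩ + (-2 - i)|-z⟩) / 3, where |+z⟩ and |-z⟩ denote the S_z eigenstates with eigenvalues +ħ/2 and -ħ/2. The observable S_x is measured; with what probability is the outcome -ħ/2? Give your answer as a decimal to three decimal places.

|-x⟩ = (|+z⟩ - |-z⟩)/√2, so ⟨-x|ψ⟩ = (i) / (√2·3).
P = |i|² / 18 = 1/18.

0.056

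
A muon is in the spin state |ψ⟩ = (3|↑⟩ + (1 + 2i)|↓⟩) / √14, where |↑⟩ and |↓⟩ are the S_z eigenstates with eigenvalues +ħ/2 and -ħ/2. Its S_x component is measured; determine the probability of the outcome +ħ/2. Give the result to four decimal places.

0.7143

|+x⟩ = (|↑⟩ + |↓⟩)/√2, so ⟨+x|ψ⟩ = (4 + 2i) / (√2·√14).
P = |4 + 2i|² / 28 = 20/28.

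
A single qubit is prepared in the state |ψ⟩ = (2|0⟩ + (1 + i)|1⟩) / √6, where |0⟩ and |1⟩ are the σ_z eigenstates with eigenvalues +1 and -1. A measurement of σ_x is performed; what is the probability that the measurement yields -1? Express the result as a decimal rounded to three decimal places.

0.167

|-x⟩ = (|0⟩ - |1⟩)/√2, so ⟨-x|ψ⟩ = (1 - i) / (√2·√6).
P = |1 - i|² / 12 = 2/12.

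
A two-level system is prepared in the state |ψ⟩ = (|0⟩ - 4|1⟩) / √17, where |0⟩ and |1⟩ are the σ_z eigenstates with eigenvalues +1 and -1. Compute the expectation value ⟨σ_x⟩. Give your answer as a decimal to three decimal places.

⟨σ_x⟩ = 2 Re(a* b)/(|a|²+|b|²) with a = 1, b = -4.
a* b = -4, so ⟨σ_x⟩ = -8/17.

-0.471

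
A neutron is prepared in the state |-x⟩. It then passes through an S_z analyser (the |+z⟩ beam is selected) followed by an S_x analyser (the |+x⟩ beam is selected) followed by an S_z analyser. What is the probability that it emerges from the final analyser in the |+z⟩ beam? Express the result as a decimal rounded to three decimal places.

0.125

First analyser (S_z): from |-x⟩, P(|+z⟩) = 1/2.
After stage 1 the state is |+z⟩; P(|+x⟩) = |⟨+x|+z⟩|² = 1/2.
After stage 2 the state is |+x⟩; P(|+z⟩) = |⟨+z|+x⟩|² = 1/2.
Joint probability = 1/2 × 1/2 × 1/2 = 0.125.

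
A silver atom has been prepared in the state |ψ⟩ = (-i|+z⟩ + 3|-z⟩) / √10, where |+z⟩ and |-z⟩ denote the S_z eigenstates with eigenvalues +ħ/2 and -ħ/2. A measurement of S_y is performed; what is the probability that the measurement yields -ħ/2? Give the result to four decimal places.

|-y⟩ = (|+z⟩ - i|-z⟩)/√2, so ⟨-y|ψ⟩ = (2i) / (√2·√10).
P = |2i|² / 20 = 4/20.

0.2000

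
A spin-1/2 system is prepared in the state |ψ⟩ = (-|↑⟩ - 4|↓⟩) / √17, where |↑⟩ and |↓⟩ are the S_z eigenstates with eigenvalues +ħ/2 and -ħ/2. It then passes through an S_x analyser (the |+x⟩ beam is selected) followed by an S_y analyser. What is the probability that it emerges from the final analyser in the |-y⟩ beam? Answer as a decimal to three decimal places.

0.368

First analyser (S_x): P(|+x⟩) = |⟨+x|ψ⟩|² = 25/34.
After stage 1 the state is |+x⟩; P(|-y⟩) = |⟨-y|+x⟩|² = 1/2.
Joint probability = 25/34 × 1/2 = 0.368.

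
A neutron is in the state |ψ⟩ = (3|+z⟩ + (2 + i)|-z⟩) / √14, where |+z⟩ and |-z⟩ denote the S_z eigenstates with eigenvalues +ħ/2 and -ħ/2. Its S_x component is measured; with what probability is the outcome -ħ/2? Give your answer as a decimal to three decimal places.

|-x⟩ = (|+z⟩ - |-z⟩)/√2, so ⟨-x|ψ⟩ = (1 - i) / (√2·√14).
P = |1 - i|² / 28 = 2/28.

0.071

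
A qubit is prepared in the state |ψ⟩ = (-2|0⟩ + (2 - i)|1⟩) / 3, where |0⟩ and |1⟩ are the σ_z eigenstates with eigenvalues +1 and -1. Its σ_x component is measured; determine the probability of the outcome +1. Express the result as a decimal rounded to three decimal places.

|+x⟩ = (|0⟩ + |1⟩)/√2, so ⟨+x|ψ⟩ = (-i) / (√2·3).
P = |-i|² / 18 = 1/18.

0.056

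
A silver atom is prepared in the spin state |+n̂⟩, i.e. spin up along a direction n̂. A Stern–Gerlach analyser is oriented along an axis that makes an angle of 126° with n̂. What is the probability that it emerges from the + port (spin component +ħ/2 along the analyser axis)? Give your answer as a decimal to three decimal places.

0.206

For spin-½, the probability of finding spin-up along an axis at angle θ to the initial spin direction is cos²(θ/2); spin-down is sin²(θ/2).
θ = 126°, so P = cos²(63°) ≈ 0.206.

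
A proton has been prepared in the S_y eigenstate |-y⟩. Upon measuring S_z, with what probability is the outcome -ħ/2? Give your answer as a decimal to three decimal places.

0.500

In the S_z basis, |-y⟩ = (|+z⟩ - i|-z⟩)/√2 and |-z⟩ = |-z⟩.
|⟨-z|-y⟩|² = 1/2.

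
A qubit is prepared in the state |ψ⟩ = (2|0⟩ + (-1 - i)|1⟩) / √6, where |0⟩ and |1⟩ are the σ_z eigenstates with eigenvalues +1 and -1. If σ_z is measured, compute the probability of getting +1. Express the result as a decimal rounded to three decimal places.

0.667

The +1 outcome corresponds to |0⟩. Its amplitude in |ψ⟩ is 2/√6.
P = |2|² / 6 = 4/6.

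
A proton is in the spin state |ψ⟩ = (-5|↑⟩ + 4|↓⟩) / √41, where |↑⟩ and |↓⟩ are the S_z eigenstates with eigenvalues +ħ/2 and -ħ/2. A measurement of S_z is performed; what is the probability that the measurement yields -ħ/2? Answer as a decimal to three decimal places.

0.390

The -ħ/2 outcome corresponds to |↓⟩. Its amplitude in |ψ⟩ is 4/√41.
P = |4|² / 41 = 16/41.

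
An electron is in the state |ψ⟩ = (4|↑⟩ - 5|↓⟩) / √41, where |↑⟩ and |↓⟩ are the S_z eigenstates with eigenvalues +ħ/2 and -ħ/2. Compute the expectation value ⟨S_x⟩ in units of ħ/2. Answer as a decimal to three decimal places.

⟨σ_x⟩ = 2 Re(a* b)/(|a|²+|b|²) with a = 4, b = -5.
a* b = -20, so ⟨σ_x⟩ = -40/41.
⟨S_x⟩ = (ħ/2)·⟨σ_x⟩.

-0.976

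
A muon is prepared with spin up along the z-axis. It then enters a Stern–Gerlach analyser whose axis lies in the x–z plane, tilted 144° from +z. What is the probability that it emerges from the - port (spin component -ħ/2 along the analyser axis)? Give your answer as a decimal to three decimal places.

For spin-½, the probability of finding spin-up along an axis at angle θ to the initial spin direction is cos²(θ/2); spin-down is sin²(θ/2).
θ = 144°, so P = sin²(72°) ≈ 0.905.

0.905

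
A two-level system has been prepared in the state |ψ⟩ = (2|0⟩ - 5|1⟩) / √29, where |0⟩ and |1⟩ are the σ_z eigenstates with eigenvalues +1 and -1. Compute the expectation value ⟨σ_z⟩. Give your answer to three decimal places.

-0.724

⟨σ_z⟩ = |a|² - |b|² divided by |a|²+|b|², with a, b the |0⟩, |1⟩ amplitudes.
= (4 - 25)/29 = -21/29.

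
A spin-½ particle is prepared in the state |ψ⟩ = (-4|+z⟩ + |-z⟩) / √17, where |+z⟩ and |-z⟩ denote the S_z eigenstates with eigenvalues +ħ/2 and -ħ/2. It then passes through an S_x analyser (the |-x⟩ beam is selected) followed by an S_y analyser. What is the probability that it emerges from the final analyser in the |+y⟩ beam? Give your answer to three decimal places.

First analyser (S_x): P(|-x⟩) = |⟨-x|ψ⟩|² = 25/34.
After stage 1 the state is |-x⟩; P(|+y⟩) = |⟨+y|-x⟩|² = 1/2.
Joint probability = 25/34 × 1/2 = 0.368.

0.368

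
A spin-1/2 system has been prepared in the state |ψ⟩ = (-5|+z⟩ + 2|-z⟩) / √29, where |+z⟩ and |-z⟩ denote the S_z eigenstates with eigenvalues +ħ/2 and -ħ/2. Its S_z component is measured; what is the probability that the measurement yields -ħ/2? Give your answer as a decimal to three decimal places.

The -ħ/2 outcome corresponds to |-z⟩. Its amplitude in |ψ⟩ is 2/√29.
P = |2|² / 29 = 4/29.

0.138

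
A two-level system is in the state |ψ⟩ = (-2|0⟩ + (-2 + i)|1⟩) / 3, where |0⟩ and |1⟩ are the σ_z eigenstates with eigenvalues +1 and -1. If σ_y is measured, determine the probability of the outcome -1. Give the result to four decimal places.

0.7222

|-y⟩ = (|0⟩ - i|1⟩)/√2, so ⟨-y|ψ⟩ = (-3 - 2i) / (√2·3).
P = |-3 - 2i|² / 18 = 13/18.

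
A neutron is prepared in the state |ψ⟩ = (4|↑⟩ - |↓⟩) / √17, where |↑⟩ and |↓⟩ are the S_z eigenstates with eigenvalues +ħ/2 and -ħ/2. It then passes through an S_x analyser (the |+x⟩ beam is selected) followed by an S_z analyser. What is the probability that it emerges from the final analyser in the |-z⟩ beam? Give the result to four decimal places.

First analyser (S_x): P(|+x⟩) = |⟨+x|ψ⟩|² = 9/34.
After stage 1 the state is |+x⟩; P(|-z⟩) = |⟨-z|+x⟩|² = 1/2.
Joint probability = 9/34 × 1/2 = 0.1324.

0.1324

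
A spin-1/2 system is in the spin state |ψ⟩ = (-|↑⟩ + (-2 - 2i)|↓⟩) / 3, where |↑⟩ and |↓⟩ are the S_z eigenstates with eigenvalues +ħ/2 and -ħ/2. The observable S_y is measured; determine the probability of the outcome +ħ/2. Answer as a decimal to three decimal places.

0.722

|+y⟩ = (|↑⟩ + i|↓⟩)/√2, so ⟨+y|ψ⟩ = (-3 + 2i) / (√2·3).
P = |-3 + 2i|² / 18 = 13/18.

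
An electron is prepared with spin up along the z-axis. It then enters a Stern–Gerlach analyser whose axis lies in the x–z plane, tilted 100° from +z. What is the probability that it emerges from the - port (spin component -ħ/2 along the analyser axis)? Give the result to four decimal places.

0.5868

For spin-½, the probability of finding spin-up along an axis at angle θ to the initial spin direction is cos²(θ/2); spin-down is sin²(θ/2).
θ = 100°, so P = sin²(50°) ≈ 0.5868.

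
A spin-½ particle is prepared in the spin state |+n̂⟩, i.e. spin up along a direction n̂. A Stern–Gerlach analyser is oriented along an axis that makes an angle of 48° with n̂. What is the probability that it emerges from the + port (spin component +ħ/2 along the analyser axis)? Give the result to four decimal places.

For spin-½, the probability of finding spin-up along an axis at angle θ to the initial spin direction is cos²(θ/2); spin-down is sin²(θ/2).
θ = 48°, so P = cos²(24°) ≈ 0.8346.

0.8346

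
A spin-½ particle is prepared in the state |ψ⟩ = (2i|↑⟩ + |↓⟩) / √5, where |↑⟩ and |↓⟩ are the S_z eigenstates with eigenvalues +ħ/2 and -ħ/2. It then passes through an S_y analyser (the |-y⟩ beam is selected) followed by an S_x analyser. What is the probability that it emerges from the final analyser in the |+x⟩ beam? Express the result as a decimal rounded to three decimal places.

0.450

First analyser (S_y): P(|-y⟩) = |⟨-y|ψ⟩|² = 9/10.
After stage 1 the state is |-y⟩; P(|+x⟩) = |⟨+x|-y⟩|² = 1/2.
Joint probability = 9/10 × 1/2 = 0.450.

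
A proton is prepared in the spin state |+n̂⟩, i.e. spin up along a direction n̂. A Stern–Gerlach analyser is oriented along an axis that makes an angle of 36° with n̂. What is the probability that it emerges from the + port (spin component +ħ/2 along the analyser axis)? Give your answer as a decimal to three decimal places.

For spin-½, the probability of finding spin-up along an axis at angle θ to the initial spin direction is cos²(θ/2); spin-down is sin²(θ/2).
θ = 36°, so P = cos²(18°) ≈ 0.905.

0.905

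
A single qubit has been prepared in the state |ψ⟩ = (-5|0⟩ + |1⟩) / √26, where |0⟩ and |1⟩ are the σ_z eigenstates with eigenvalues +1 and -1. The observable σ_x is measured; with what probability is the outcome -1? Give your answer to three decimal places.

|-x⟩ = (|0⟩ - |1⟩)/√2, so ⟨-x|ψ⟩ = (-6) / (√2·√26).
P = |-6|² / 52 = 36/52.

0.692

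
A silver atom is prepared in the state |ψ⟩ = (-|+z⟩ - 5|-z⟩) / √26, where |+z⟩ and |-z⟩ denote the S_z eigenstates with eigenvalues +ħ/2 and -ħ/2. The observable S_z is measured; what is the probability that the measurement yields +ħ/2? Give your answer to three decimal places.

0.038

The +ħ/2 outcome corresponds to |+z⟩. Its amplitude in |ψ⟩ is -1/√26.
P = |-1|² / 26 = 1/26.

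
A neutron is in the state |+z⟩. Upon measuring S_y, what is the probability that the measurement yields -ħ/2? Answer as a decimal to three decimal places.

0.500

In the S_z basis, |+z⟩ = |+z⟩ and |-y⟩ = (|+z⟩ - i|-z⟩)/√2.
|⟨-y|+z⟩|² = 1/2.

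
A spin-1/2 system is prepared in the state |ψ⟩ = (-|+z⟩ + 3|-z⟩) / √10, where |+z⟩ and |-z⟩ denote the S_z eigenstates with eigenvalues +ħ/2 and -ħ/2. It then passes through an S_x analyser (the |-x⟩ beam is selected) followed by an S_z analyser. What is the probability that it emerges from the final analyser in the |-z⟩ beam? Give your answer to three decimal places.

0.400

First analyser (S_x): P(|-x⟩) = |⟨-x|ψ⟩|² = 16/20.
After stage 1 the state is |-x⟩; P(|-z⟩) = |⟨-z|-x⟩|² = 1/2.
Joint probability = 16/20 × 1/2 = 0.400.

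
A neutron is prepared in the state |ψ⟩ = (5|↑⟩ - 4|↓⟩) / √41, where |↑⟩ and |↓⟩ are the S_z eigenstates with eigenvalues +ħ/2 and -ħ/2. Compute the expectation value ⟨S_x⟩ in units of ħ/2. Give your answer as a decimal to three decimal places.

-0.976

⟨σ_x⟩ = 2 Re(a* b)/(|a|²+|b|²) with a = 5, b = -4.
a* b = -20, so ⟨σ_x⟩ = -40/41.
⟨S_x⟩ = (ħ/2)·⟨σ_x⟩.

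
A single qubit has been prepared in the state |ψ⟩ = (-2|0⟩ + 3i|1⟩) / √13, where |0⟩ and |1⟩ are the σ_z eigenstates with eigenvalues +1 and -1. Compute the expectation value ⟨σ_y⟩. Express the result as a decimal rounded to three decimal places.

⟨σ_y⟩ = 2 Im(a* b)/(|a|²+|b|²) with a = -2, b = 3i.
a* b = -6i, so ⟨σ_y⟩ = -12/13.

-0.923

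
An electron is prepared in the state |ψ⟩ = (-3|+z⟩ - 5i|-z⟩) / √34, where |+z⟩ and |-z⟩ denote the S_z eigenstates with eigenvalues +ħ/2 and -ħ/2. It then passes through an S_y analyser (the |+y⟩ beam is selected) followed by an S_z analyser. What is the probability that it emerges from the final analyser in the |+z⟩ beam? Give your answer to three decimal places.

0.471

First analyser (S_y): P(|+y⟩) = |⟨+y|ψ⟩|² = 64/68.
After stage 1 the state is |+y⟩; P(|+z⟩) = |⟨+z|+y⟩|² = 1/2.
Joint probability = 64/68 × 1/2 = 0.471.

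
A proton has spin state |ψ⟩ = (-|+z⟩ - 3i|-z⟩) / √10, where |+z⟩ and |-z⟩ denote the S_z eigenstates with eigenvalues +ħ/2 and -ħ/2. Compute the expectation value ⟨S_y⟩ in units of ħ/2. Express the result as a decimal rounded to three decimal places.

0.600

⟨σ_y⟩ = 2 Im(a* b)/(|a|²+|b|²) with a = -1, b = -3i.
a* b = 3i, so ⟨σ_y⟩ = 6/10.
⟨S_y⟩ = (ħ/2)·⟨σ_y⟩.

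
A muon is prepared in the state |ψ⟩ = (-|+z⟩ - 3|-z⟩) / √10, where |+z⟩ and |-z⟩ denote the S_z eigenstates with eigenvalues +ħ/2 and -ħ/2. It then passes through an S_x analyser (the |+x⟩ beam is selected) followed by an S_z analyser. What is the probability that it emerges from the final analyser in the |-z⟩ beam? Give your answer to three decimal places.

0.400

First analyser (S_x): P(|+x⟩) = |⟨+x|ψ⟩|² = 16/20.
After stage 1 the state is |+x⟩; P(|-z⟩) = |⟨-z|+x⟩|² = 1/2.
Joint probability = 16/20 × 1/2 = 0.400.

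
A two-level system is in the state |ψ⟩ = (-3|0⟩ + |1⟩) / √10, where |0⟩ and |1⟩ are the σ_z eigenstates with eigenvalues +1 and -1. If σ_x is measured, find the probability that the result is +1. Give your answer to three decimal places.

0.200

|+x⟩ = (|0⟩ + |1⟩)/√2, so ⟨+x|ψ⟩ = (-2) / (√2·√10).
P = |-2|² / 20 = 4/20.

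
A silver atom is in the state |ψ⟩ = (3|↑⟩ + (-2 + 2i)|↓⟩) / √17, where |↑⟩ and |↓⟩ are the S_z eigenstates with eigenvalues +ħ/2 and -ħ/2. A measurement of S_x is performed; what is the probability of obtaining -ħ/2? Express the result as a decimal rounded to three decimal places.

0.853

|-x⟩ = (|↑⟩ - |↓⟩)/√2, so ⟨-x|ψ⟩ = (5 - 2i) / (√2·√17).
P = |5 - 2i|² / 34 = 29/34.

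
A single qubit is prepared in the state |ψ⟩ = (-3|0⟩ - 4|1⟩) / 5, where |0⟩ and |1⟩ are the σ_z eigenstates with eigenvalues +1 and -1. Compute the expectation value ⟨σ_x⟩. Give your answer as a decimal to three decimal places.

0.960

⟨σ_x⟩ = 2 Re(a* b)/(|a|²+|b|²) with a = -3, b = -4.
a* b = 12, so ⟨σ_x⟩ = 24/25.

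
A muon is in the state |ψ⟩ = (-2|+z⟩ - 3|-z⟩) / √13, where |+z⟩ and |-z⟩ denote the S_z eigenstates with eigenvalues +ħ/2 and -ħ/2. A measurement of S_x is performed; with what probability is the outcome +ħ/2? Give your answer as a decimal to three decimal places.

|+x⟩ = (|+z⟩ + |-z⟩)/√2, so ⟨+x|ψ⟩ = (-5) / (√2·√13).
P = |-5|² / 26 = 25/26.

0.962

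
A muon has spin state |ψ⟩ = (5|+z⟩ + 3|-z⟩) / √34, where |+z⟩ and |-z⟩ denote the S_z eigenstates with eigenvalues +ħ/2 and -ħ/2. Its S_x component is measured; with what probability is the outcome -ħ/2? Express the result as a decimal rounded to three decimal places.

0.059

|-x⟩ = (|+z⟩ - |-z⟩)/√2, so ⟨-x|ψ⟩ = (2) / (√2·√34).
P = |2|² / 68 = 4/68.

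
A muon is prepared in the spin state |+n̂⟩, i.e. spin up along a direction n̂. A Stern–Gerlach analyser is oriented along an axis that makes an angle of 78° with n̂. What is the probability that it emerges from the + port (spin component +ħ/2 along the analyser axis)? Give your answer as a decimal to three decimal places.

For spin-½, the probability of finding spin-up along an axis at angle θ to the initial spin direction is cos²(θ/2); spin-down is sin²(θ/2).
θ = 78°, so P = cos²(39°) ≈ 0.604.

0.604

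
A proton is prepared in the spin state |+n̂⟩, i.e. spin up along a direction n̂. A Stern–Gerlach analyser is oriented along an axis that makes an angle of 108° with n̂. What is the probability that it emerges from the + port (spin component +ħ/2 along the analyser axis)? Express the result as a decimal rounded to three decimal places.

For spin-½, the probability of finding spin-up along an axis at angle θ to the initial spin direction is cos²(θ/2); spin-down is sin²(θ/2).
θ = 108°, so P = cos²(54°) ≈ 0.345.

0.345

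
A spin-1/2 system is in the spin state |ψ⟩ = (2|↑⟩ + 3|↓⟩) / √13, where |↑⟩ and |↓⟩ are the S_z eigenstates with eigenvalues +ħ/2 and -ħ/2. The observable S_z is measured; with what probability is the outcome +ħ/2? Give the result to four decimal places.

0.3077

The +ħ/2 outcome corresponds to |↑⟩. Its amplitude in |ψ⟩ is 2/√13.
P = |2|² / 13 = 4/13.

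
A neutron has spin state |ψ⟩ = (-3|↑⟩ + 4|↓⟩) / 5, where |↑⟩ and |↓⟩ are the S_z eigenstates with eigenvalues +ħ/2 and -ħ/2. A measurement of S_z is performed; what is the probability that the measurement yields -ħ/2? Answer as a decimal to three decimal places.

0.640

The -ħ/2 outcome corresponds to |↓⟩. Its amplitude in |ψ⟩ is 4/5.
P = |4|² / 25 = 16/25.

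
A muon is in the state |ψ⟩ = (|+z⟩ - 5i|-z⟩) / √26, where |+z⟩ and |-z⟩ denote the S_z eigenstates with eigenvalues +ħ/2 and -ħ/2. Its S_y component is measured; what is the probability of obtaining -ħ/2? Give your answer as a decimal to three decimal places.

|-y⟩ = (|+z⟩ - i|-z⟩)/√2, so ⟨-y|ψ⟩ = (6) / (√2·√26).
P = |6|² / 52 = 36/52.

0.692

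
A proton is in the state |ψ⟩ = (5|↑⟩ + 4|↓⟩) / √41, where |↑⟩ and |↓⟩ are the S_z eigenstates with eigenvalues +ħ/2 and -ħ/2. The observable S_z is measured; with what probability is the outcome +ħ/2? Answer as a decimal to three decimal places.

The +ħ/2 outcome corresponds to |↑⟩. Its amplitude in |ψ⟩ is 5/√41.
P = |5|² / 41 = 25/41.

0.610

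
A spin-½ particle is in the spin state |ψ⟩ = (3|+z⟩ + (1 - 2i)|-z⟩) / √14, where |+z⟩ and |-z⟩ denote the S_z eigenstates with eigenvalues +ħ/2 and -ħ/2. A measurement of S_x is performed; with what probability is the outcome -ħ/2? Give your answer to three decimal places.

0.286

|-x⟩ = (|+z⟩ - |-z⟩)/√2, so ⟨-x|ψ⟩ = (2 + 2i) / (√2·√14).
P = |2 + 2i|² / 28 = 8/28.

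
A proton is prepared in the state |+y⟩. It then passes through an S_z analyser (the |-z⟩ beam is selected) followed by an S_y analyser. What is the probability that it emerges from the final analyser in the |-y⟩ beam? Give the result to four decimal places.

0.2500

First analyser (S_z): from |+y⟩, P(|-z⟩) = 1/2.
After stage 1 the state is |-z⟩; P(|-y⟩) = |⟨-y|-z⟩|² = 1/2.
Joint probability = 1/2 × 1/2 = 0.2500.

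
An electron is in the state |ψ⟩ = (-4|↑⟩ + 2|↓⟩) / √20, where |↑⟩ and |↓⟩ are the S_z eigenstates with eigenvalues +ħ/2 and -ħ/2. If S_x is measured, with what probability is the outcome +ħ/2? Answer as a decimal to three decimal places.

|+x⟩ = (|↑⟩ + |↓⟩)/√2, so ⟨+x|ψ⟩ = (-2) / (√2·√20).
P = |-2|² / 40 = 4/40.

0.100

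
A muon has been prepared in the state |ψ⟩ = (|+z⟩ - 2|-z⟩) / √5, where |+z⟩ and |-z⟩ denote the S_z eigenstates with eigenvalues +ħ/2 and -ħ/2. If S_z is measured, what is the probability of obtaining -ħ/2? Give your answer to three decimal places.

The -ħ/2 outcome corresponds to |-z⟩. Its amplitude in |ψ⟩ is -2/√5.
P = |-2|² / 5 = 4/5.

0.800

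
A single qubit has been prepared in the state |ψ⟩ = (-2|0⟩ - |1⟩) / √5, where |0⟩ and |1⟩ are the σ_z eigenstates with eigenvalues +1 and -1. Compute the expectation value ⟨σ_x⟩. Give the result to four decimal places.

⟨σ_x⟩ = 2 Re(a* b)/(|a|²+|b|²) with a = -2, b = -1.
a* b = 2, so ⟨σ_x⟩ = 4/5.

0.8000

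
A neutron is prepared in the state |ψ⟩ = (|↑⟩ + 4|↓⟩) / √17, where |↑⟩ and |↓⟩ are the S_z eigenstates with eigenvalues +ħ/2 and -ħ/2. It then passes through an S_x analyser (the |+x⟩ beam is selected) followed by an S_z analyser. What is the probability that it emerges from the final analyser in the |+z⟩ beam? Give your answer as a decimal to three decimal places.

First analyser (S_x): P(|+x⟩) = |⟨+x|ψ⟩|² = 25/34.
After stage 1 the state is |+x⟩; P(|+z⟩) = |⟨+z|+x⟩|² = 1/2.
Joint probability = 25/34 × 1/2 = 0.368.

0.368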